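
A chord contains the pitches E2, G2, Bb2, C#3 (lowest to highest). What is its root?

E, G, Bb, C# are the tones of a C# diminished seventh chord (C#–E–G–Bb), making C# the root.

C#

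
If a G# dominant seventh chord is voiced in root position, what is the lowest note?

In root position the root is lowest. For G# dominant seventh (G#–B#–D#–F#) that is G#.

G#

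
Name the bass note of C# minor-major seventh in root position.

In root position the root is lowest. For C# minor-major seventh (C#–E–G#–B#) that is C#.

C#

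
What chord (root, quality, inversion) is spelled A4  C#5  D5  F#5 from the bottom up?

The distinct note names are A, C#, D, F#. Stacked in thirds they read D–F#–A–C#, which is a major seventh chord on D.
A is the fifth of D major seventh; fifth in the bass means second inversion (figured bass 4/3).

D major seventh, second inversion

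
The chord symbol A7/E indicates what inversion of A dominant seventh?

A7/E means A dominant seventh with E in the bass. E is the fifth of A dominant seventh (A–C#–E–G), so this is second inversion.

second inversion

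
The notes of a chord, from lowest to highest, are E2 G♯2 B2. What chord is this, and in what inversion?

E major, root position

Reducing to letter names: E, G#, B. These stack in thirds as E–G#–B — an E major triad.
E is the root of E major; root in the bass means root position (figured bass 5/3).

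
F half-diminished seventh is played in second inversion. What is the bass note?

The fifth of F half-diminished seventh (F–Ab–Cb–Eb) is Cb; that is the bass in second inversion.

Cb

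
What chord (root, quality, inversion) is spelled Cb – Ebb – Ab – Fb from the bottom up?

The distinct note names are Cb, Ebb, Ab, Fb. Stacked in thirds they read Fb–Ab–Cb–Ebb, which is a dominant seventh chord on Fb.
The lowest note is Cb, the fifth of the chord, so this is second inversion (figured bass 4/3).

Fb dominant seventh, second inversion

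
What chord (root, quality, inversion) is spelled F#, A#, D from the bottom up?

The pitch classes F#, A#, D arrange in thirds as D–F#–A#: a D augmented triad.
The lowest note is F#, the third of the chord, so this is first inversion (figured bass 6).

D augmented, first inversion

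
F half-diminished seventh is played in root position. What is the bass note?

The root of F half-diminished seventh (F–Ab–Cb–Eb) is F; that is the bass in root position.

F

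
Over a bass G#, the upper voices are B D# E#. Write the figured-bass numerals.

6/5

The notes G#, B, D#, E# stack in thirds as E#–G#–B–D# — an E# half-diminished seventh chord. The bass G# is the third, so this is first inversion: figured 6/5.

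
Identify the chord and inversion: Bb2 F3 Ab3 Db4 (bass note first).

The pitch classes Bb, F, Ab, Db arrange in thirds as Bb–Db–F–Ab: a Bb minor seventh chord.
Bb is the root of Bb minor seventh; root in the bass means root position (figured bass 7).

Bb minor seventh, root position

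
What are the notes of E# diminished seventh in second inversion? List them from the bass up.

B, D, E#, G#

Spelling E# diminished seventh: E#–G#–B–D. In second inversion the fifth is bass, giving B, D, E#, G# from the bottom.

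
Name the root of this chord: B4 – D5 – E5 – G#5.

The distinct letter names are B, D, E, G#. Arranged as a stack of thirds they read E–G#–B–D, so E is the root (an E dominant seventh chord).

E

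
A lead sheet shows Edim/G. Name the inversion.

Edim/G means E diminished with G in the bass. G is the third of E diminished (E–G–Bb), so this is first inversion.

first inversion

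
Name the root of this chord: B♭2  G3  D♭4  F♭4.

Reordering Bb, G, Db, Fb into stacked thirds gives G–Bb–Db–Fb; the bottom of that stack, G, is the root.

G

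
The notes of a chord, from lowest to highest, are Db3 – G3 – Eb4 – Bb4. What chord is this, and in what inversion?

Reducing to letter names: Db, G, Eb, Bb. These stack in thirds as Eb–G–Bb–Db — an Eb dominant seventh chord.
The lowest note is Db, the seventh of the chord, so this is third inversion (figured bass 4/2).

Eb dominant seventh, third inversion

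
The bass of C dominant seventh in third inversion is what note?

In third inversion the seventh is lowest. For C dominant seventh (C–E–G–Bb) that is Bb.

Bb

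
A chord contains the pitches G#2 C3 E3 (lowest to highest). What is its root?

G#, C, E are the tones of a C augmented triad (C–E–G#), making C the root.

C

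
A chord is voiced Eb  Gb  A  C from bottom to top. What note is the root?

Eb, Gb, A, C are the tones of an A diminished seventh chord (A–C–Eb–Gb), making A the root.

A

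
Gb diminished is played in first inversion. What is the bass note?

Bbb

In first inversion the third is lowest. For Gb diminished (Gb–Bbb–Dbb) that is Bbb.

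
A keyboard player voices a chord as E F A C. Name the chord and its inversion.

The distinct note names are E, F, A, C. Stacked in thirds they read F–A–C–E, which is a major seventh chord on F.
E is the seventh of F major seventh; seventh in the bass means third inversion (figured bass 4/2).

F major seventh, third inversion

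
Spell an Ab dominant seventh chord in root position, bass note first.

Ab, C, Eb, Gb

Spelling Ab dominant seventh: Ab–C–Eb–Gb. In root position the root is bass, giving Ab, C, Eb, Gb from the bottom.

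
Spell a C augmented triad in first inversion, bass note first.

E, G#, C

The chord tones are C–E–G#. With the third (E) lowest for first inversion: E, G#, C.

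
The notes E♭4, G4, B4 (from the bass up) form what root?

The distinct letter names are Eb, G, B. Arranged as a stack of thirds they read Eb–G–B, so Eb is the root (an Eb augmented triad).

Eb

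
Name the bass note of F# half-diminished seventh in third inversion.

E

In third inversion the seventh is lowest. For F# half-diminished seventh (F#–A–C–E) that is E.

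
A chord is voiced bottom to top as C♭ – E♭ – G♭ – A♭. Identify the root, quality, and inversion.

The distinct note names are Cb, Eb, Gb, Ab. Stacked in thirds they read Ab–Cb–Eb–Gb, which is a minor seventh chord on Ab.
Cb is the third of Ab minor seventh; third in the bass means first inversion (figured bass 6/5).

Ab minor seventh, first inversion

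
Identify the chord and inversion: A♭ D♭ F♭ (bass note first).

Db minor, second inversion

Reducing to letter names: Ab, Db, Fb. These stack in thirds as Db–Fb–Ab — a Db minor triad.
Ab is the fifth of Db minor; fifth in the bass means second inversion (figured bass 6/4).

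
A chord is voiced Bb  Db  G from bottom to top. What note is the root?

G

Bb, Db, G are the tones of a G diminished triad (G–Bb–Db), making G the root.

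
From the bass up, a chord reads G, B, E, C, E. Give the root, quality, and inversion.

The distinct note names are G, B, E, C. Stacked in thirds they read C–E–G–B, which is a major seventh chord on C.
The lowest note is G, the fifth of the chord, so this is second inversion (figured bass 4/3).

C major seventh, second inversion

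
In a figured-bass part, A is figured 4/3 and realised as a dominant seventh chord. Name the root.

D

The figures 4/3 mean the fifth of the chord is in the bass. If A is the fifth of a dominant seventh chord, the root is D (chord tones D–F#–A–C).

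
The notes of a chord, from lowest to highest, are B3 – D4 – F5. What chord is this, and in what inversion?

The distinct note names are B, D, F. Stacked in thirds they read B–D–F, which is a diminished triad on B.
With the root (B) in the bass, the chord is in root position (figured bass 5/3).

B diminished, root position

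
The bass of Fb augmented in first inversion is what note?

In first inversion the third is lowest. For Fb augmented (Fb–Ab–C) that is Ab.

Ab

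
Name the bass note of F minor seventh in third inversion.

The seventh of F minor seventh (F–Ab–C–Eb) is Eb; that is the bass in third inversion.

Eb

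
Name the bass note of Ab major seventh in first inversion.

The third of Ab major seventh (Ab–C–Eb–G) is C; that is the bass in first inversion.

C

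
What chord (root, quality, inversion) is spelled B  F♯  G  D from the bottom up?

The pitch classes B, F#, G, D arrange in thirds as G–B–D–F#: a G major seventh chord.
The lowest note is B, the third of the chord, so this is first inversion (figured bass 6/5).

G major seventh, first inversion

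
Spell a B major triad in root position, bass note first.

B, D#, F#

B major is B–D#–F#. Root position puts the root (B) in the bass, with the remaining tones above: B, D#, F#.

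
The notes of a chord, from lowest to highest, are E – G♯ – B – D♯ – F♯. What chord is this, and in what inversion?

E major ninth, root position

The pitch classes E, G#, B, D#, F# arrange in thirds as E–G#–B–D#–F#: an E major ninth chord.
E is the root of E major ninth; root in the bass means root position.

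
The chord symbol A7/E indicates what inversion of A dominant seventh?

A7/E means A dominant seventh with E in the bass. E is the fifth of A dominant seventh (A–C#–E–G), so this is second inversion.

second inversion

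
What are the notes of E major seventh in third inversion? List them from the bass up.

Spelling E major seventh: E–G#–B–D#. In third inversion the seventh is bass, giving D#, E, G#, B from the bottom.

D#, E, G#, B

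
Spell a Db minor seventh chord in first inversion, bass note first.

Fb, Ab, Cb, Db

Spelling Db minor seventh: Db–Fb–Ab–Cb. In first inversion the third is bass, giving Fb, Ab, Cb, Db from the bottom.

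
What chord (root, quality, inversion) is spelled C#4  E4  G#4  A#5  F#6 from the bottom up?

F# dominant ninth, second inversion

The distinct note names are C#, E, G#, A#, F#. Stacked in thirds they read F#–A#–C#–E–G#, which is a dominant ninth chord on F#.
The lowest note is C#, the fifth of the chord, so this is second inversion.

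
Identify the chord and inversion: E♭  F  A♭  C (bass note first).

The pitch classes Eb, F, Ab, C arrange in thirds as F–Ab–C–Eb: an F minor seventh chord.
The lowest note is Eb, the seventh of the chord, so this is third inversion (figured bass 4/2).

F minor seventh, third inversion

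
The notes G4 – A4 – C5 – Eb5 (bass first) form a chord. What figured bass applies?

4/2

The notes G, A, C, Eb stack in thirds as A–C–Eb–G — an A half-diminished seventh chord. The bass G is the seventh, so this is third inversion: figured 4/2.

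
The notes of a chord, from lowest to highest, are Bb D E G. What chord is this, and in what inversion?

E half-diminished seventh, second inversion

Reducing to letter names: Bb, D, E, G. These stack in thirds as E–G–Bb–D — an E half-diminished seventh chord.
Bb is the fifth of E half-diminished seventh; fifth in the bass means second inversion (figured bass 4/3).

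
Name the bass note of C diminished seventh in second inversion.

In second inversion the fifth is lowest. For C diminished seventh (C–Eb–Gb–Bbb) that is Gb.

Gb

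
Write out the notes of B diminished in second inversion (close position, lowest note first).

F, B, D

B diminished is B–D–F. Second inversion puts the fifth (F) in the bass, with the remaining tones above: F, B, D.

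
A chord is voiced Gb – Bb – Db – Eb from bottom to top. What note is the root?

The distinct letter names are Gb, Bb, Db, Eb. Arranged as a stack of thirds they read Eb–Gb–Bb–Db, so Eb is the root (an Eb minor seventh chord).

Eb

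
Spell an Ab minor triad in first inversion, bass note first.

Ab minor is Ab–Cb–Eb. First inversion puts the third (Cb) in the bass, with the remaining tones above: Cb, Eb, Ab.

Cb, Eb, Ab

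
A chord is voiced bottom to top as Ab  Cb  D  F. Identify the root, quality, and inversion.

D diminished seventh, second inversion

Reducing to letter names: Ab, Cb, D, F. These stack in thirds as D–F–Ab–Cb — a D diminished seventh chord.
The lowest note is Ab, the fifth of the chord, so this is second inversion (figured bass 4/3).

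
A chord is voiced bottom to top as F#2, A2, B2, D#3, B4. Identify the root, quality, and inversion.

The distinct note names are F#, A, B, D#. Stacked in thirds they read B–D#–F#–A, which is a dominant seventh chord on B.
The lowest note is F#, the fifth of the chord, so this is second inversion (figured bass 4/3).

B dominant seventh, second inversion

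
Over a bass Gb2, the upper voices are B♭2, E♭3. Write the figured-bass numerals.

The notes Gb, Bb, Eb stack in thirds as Eb–Gb–Bb — an Eb minor triad. The bass Gb is the third, so this is first inversion: figured 6.

6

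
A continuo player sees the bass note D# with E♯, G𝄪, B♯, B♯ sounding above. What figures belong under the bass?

4/2

The notes D#, E#, G##, B# stack in thirds as E#–G##–B#–D# — an E# dominant seventh chord. The bass D# is the seventh, so this is third inversion: figured 4/2.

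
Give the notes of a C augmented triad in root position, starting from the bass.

The chord tones are C–E–G#. With the root (C) lowest for root position: C, E, G#.

C, E, G#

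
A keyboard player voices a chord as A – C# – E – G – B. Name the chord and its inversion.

A dominant ninth, root position

Reducing to letter names: A, C#, E, G, B. These stack in thirds as A–C#–E–G–B — an A dominant ninth chord.
A is the root of A dominant ninth; root in the bass means root position.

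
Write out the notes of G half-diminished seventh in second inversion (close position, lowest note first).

G half-diminished seventh is G–Bb–Db–F. Second inversion puts the fifth (Db) in the bass, with the remaining tones above: Db, F, G, Bb.

Db, F, G, Bb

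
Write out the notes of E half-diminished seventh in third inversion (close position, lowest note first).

D, E, G, Bb

Spelling E half-diminished seventh: E–G–Bb–D. In third inversion the seventh is bass, giving D, E, G, Bb from the bottom.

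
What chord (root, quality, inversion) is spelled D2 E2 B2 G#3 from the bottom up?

The pitch classes D, E, B, G# arrange in thirds as E–G#–B–D: an E dominant seventh chord.
D is the seventh of E dominant seventh; seventh in the bass means third inversion (figured bass 4/2).

E dominant seventh, third inversion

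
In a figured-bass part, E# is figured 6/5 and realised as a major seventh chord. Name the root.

The figures 6/5 mean the third of the chord is in the bass. If E# is the third of a major seventh chord, the root is C# (chord tones C#–E#–G#–B#).

C#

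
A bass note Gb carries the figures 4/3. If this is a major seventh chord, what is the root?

Cb

The figures 4/3 mean the fifth of the chord is in the bass. If Gb is the fifth of a major seventh chord, the root is Cb (chord tones Cb–Eb–Gb–Bb).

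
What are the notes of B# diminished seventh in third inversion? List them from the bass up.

The chord tones are B#–D#–F#–A. With the seventh (A) lowest for third inversion: A, B#, D#, F#.

A, B#, D#, F#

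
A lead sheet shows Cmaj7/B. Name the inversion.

Cmaj7/B means C major seventh with B in the bass. B is the seventh of C major seventh (C–E–G–B), so this is third inversion.

third inversion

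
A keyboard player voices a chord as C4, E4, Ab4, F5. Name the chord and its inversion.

The pitch classes C, E, Ab, F arrange in thirds as F–Ab–C–E: an F minor-major seventh chord.
C is the fifth of F minor-major seventh; fifth in the bass means second inversion (figured bass 4/3).

F minor-major seventh, second inversion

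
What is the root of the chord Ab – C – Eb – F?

F

Reordering Ab, C, Eb, F into stacked thirds gives F–Ab–C–Eb; the bottom of that stack, F, is the root.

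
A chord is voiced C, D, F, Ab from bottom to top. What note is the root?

D

The distinct letter names are C, D, F, Ab. Arranged as a stack of thirds they read D–F–Ab–C, so D is the root (a D half-diminished seventh chord).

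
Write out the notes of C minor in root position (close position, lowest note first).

C minor is C–Eb–G. Root position puts the root (C) in the bass, with the remaining tones above: C, Eb, G.

C, Eb, G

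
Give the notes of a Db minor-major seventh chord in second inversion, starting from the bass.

The chord tones are Db–Fb–Ab–C. With the fifth (Ab) lowest for second inversion: Ab, C, Db, Fb.

Ab, C, Db, Fb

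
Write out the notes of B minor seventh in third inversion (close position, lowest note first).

B minor seventh is B–D–F#–A. Third inversion puts the seventh (A) in the bass, with the remaining tones above: A, B, D, F#.

A, B, D, F#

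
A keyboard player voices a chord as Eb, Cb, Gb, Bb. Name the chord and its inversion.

Cb major seventh, first inversion

Reducing to letter names: Eb, Cb, Gb, Bb. These stack in thirds as Cb–Eb–Gb–Bb — a Cb major seventh chord.
The lowest note is Eb, the third of the chord, so this is first inversion (figured bass 6/5).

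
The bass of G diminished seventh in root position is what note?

G

In root position the root is lowest. For G diminished seventh (G–Bb–Db–Fb) that is G.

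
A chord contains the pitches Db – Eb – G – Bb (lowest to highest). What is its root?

Db, Eb, G, Bb are the tones of an Eb dominant seventh chord (Eb–G–Bb–Db), making Eb the root.

Eb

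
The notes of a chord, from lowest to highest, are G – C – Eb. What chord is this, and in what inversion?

C minor, second inversion

Reducing to letter names: G, C, Eb. These stack in thirds as C–Eb–G — a C minor triad.
With the fifth (G) in the bass, the chord is in second inversion (figured bass 6/4).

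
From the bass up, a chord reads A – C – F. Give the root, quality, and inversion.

F major, first inversion

The pitch classes A, C, F arrange in thirds as F–A–C: an F major triad.
A is the third of F major; third in the bass means first inversion (figured bass 6).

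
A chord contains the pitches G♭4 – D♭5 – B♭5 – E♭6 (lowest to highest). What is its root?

Gb, Db, Bb, Eb are the tones of an Eb minor seventh chord (Eb–Gb–Bb–Db), making Eb the root.

Eb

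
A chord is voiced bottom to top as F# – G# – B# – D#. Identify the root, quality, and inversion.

Reducing to letter names: F#, G#, B#, D#. These stack in thirds as G#–B#–D#–F# — a G# dominant seventh chord.
F# is the seventh of G# dominant seventh; seventh in the bass means third inversion (figured bass 4/2).

G# dominant seventh, third inversion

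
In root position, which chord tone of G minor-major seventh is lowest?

G

In root position the root is lowest. For G minor-major seventh (G–Bb–D–F#) that is G.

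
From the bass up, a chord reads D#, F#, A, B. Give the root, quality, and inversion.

The pitch classes D#, F#, A, B arrange in thirds as B–D#–F#–A: a B dominant seventh chord.
With the third (D#) in the bass, the chord is in first inversion (figured bass 6/5).

B dominant seventh, first inversion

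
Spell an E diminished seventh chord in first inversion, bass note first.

G, Bb, Db, E

The chord tones are E–G–Bb–Db. With the third (G) lowest for first inversion: G, Bb, Db, E.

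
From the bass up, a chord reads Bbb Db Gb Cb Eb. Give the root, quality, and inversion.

Cb dominant ninth, third inversion

The distinct note names are Bbb, Db, Gb, Cb, Eb. Stacked in thirds they read Cb–Eb–Gb–Bbb–Db, which is a dominant ninth chord on Cb.
With the seventh (Bbb) in the bass, the chord is in third inversion.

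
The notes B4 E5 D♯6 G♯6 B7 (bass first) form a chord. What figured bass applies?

The notes B, E, D#, G# stack in thirds as E–G#–B–D# — an E major seventh chord. The bass B is the fifth, so this is second inversion: figured 4/3.

4/3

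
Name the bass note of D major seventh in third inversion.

C#

D major seventh is D–F#–A–C#. Third inversion places the seventh in the bass: C#.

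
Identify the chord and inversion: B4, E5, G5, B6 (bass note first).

E minor, second inversion

The distinct note names are B, E, G. Stacked in thirds they read E–G–B, which is a minor triad on E.
The lowest note is B, the fifth of the chord, so this is second inversion (figured bass 6/4).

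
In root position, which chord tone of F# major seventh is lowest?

F#

F# major seventh is F#–A#–C#–E#. Root position places the root in the bass: F#.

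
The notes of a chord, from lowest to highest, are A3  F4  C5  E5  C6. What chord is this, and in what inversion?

Reducing to letter names: A, F, C, E. These stack in thirds as F–A–C–E — an F major seventh chord.
The lowest note is A, the third of the chord, so this is first inversion (figured bass 6/5).

F major seventh, first inversion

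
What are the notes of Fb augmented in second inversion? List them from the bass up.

C, Fb, Ab

Spelling Fb augmented: Fb–Ab–C. In second inversion the fifth is bass, giving C, Fb, Ab from the bottom.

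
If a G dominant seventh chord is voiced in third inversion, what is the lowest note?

F

The seventh of G dominant seventh (G–B–D–F) is F; that is the bass in third inversion.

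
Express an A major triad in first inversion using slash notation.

First inversion of A major has the third (C#) in the bass. As a slash chord: AM/C#.

AM/C#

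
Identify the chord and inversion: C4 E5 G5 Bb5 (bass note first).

Reducing to letter names: C, E, G, Bb. These stack in thirds as C–E–G–Bb — a C dominant seventh chord.
With the root (C) in the bass, the chord is in root position (figured bass 7).

C dominant seventh, root position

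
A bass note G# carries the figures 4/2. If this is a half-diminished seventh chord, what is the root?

The figures 4/2 mean the seventh of the chord is in the bass. If G# is the seventh of a half-diminished seventh chord, the root is A# (chord tones A#–C#–E–G#).

A#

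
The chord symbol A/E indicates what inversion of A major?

second inversion

A/E means A major with E in the bass. E is the fifth of A major (A–C#–E), so this is second inversion.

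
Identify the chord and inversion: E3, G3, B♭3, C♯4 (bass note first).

C# diminished seventh, first inversion

The distinct note names are E, G, Bb, C#. Stacked in thirds they read C#–E–G–Bb, which is a diminished seventh chord on C#.
The lowest note is E, the third of the chord, so this is first inversion (figured bass 6/5).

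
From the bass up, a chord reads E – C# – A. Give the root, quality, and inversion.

Reducing to letter names: E, C#, A. These stack in thirds as A–C#–E — an A major triad.
E is the fifth of A major; fifth in the bass means second inversion (figured bass 6/4).

A major, second inversion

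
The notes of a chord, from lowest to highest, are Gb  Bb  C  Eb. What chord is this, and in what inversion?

The pitch classes Gb, Bb, C, Eb arrange in thirds as C–Eb–Gb–Bb: a C half-diminished seventh chord.
Gb is the fifth of C half-diminished seventh; fifth in the bass means second inversion (figured bass 4/3).

C half-diminished seventh, second inversion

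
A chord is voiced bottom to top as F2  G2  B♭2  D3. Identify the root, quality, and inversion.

G minor seventh, third inversion

The pitch classes F, G, Bb, D arrange in thirds as G–Bb–D–F: a G minor seventh chord.
With the seventh (F) in the bass, the chord is in third inversion (figured bass 4/2).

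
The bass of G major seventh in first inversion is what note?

The third of G major seventh (G–B–D–F#) is B; that is the bass in first inversion.

B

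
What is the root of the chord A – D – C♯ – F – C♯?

D

A, D, C#, F are the tones of a D minor-major seventh chord (D–F–A–C#), making D the root.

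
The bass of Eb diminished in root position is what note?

Eb diminished is Eb–Gb–Bbb. Root position places the root in the bass: Eb.

Eb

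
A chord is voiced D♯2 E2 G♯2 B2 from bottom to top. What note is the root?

E

The distinct letter names are D#, E, G#, B. Arranged as a stack of thirds they read E–G#–B–D#, so E is the root (an E major seventh chord).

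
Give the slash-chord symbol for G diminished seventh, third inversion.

Gdim7/Fb

Third inversion of G diminished seventh has the seventh (Fb) in the bass. As a slash chord: Gdim7/Fb.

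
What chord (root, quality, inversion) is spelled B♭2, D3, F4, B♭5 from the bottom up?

Bb major, root position

The pitch classes Bb, D, F arrange in thirds as Bb–D–F: a Bb major triad.
The lowest note is Bb, the root of the chord, so this is root position (figured bass 5/3).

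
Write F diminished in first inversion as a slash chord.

Fdim/Ab

First inversion of F diminished has the third (Ab) in the bass. As a slash chord: Fdim/Ab.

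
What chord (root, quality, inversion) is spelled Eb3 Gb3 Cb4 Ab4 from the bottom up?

Reducing to letter names: Eb, Gb, Cb, Ab. These stack in thirds as Ab–Cb–Eb–Gb — an Ab minor seventh chord.
Eb is the fifth of Ab minor seventh; fifth in the bass means second inversion (figured bass 4/3).

Ab minor seventh, second inversion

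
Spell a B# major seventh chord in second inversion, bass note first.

F##, A##, B#, D##

Spelling B# major seventh: B#–D##–F##–A##. In second inversion the fifth is bass, giving F##, A##, B#, D## from the bottom.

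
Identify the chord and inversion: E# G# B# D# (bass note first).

E# minor seventh, root position

The pitch classes E#, G#, B#, D# arrange in thirds as E#–G#–B#–D#: an E# minor seventh chord.
The lowest note is E#, the root of the chord, so this is root position (figured bass 7).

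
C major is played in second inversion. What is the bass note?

G

In second inversion the fifth is lowest. For C major (C–E–G) that is G.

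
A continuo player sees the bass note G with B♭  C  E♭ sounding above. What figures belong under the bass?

4/3

The notes G, Bb, C, Eb stack in thirds as C–Eb–G–Bb — a C minor seventh chord. The bass G is the fifth, so this is second inversion: figured 4/3.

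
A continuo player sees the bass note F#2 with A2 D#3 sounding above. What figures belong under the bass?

The notes F#, A, D# stack in thirds as D#–F#–A — a D# diminished triad. The bass F# is the third, so this is first inversion: figured 6.

6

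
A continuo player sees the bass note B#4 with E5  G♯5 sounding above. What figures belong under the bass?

The notes B#, E, G# stack in thirds as E–G#–B# — an E augmented triad. The bass B# is the fifth, so this is second inversion: figured 6/4.

6/4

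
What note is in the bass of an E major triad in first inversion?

G#

The third of E major (E–G#–B) is G#; that is the bass in first inversion.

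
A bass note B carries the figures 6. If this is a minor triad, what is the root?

The figures 6 mean the third of the chord is in the bass. If B is the third of a minor triad, the root is G# (chord tones G#–B–D#).

G#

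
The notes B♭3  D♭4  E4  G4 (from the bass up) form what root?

The distinct letter names are Bb, Db, E, G. Arranged as a stack of thirds they read E–G–Bb–Db, so E is the root (an E diminished seventh chord).

E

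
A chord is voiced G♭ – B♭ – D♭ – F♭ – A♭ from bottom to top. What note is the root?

Gb, Bb, Db, Fb, Ab are the tones of a Gb dominant ninth chord (Gb–Bb–Db–Fb–Ab), making Gb the root.

Gb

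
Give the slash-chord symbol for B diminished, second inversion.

Second inversion of B diminished has the fifth (F) in the bass. As a slash chord: Bdim/F.

Bdim/F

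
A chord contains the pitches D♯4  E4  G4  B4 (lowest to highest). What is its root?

The distinct letter names are D#, E, G, B. Arranged as a stack of thirds they read E–G–B–D#, so E is the root (an E minor-major seventh chord).

E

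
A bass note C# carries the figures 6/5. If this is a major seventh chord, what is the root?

The figures 6/5 mean the third of the chord is in the bass. If C# is the third of a major seventh chord, the root is A (chord tones A–C#–E–G#).

A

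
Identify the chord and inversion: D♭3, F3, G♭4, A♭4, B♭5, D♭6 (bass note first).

Gb major ninth, second inversion

Reducing to letter names: Db, F, Gb, Ab, Bb. These stack in thirds as Gb–Bb–Db–F–Ab — a Gb major ninth chord.
With the fifth (Db) in the bass, the chord is in second inversion.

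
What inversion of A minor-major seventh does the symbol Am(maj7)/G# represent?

third inversion

Am(maj7)/G# means A minor-major seventh with G# in the bass. G# is the seventh of A minor-major seventh (A–C–E–G#), so this is third inversion.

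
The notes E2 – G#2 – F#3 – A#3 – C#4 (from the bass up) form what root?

F#

The distinct letter names are E, G#, F#, A#, C#. Arranged as a stack of thirds they read F#–A#–C#–E–G#, so F# is the root (an F# dominant ninth chord).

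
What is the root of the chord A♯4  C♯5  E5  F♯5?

The distinct letter names are A#, C#, E, F#. Arranged as a stack of thirds they read F#–A#–C#–E, so F# is the root (an F# dominant seventh chord).

F#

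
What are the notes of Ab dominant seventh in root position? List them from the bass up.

Ab, C, Eb, Gb

Spelling Ab dominant seventh: Ab–C–Eb–Gb. In root position the root is bass, giving Ab, C, Eb, Gb from the bottom.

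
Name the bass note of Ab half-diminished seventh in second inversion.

The fifth of Ab half-diminished seventh (Ab–Cb–Ebb–Gb) is Ebb; that is the bass in second inversion.

Ebb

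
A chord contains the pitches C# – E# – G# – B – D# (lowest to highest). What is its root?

Reordering C#, E#, G#, B, D# into stacked thirds gives C#–E#–G#–B–D#; the bottom of that stack, C#, is the root.

C#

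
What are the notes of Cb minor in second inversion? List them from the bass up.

Gb, Cb, Ebb

The chord tones are Cb–Ebb–Gb. With the fifth (Gb) lowest for second inversion: Gb, Cb, Ebb.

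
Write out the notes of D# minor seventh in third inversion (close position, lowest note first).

C#, D#, F#, A#

The chord tones are D#–F#–A#–C#. With the seventh (C#) lowest for third inversion: C#, D#, F#, A#.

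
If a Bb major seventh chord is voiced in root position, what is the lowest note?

In root position the root is lowest. For Bb major seventh (Bb–D–F–A) that is Bb.

Bb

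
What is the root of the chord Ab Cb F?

Ab, Cb, F are the tones of an F diminished triad (F–Ab–Cb), making F the root.

F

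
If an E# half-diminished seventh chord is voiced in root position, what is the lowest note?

E# half-diminished seventh is E#–G#–B–D#. Root position places the root in the bass: E#.

E#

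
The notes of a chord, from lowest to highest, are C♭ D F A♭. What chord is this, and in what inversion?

D diminished seventh, third inversion

Reducing to letter names: Cb, D, F, Ab. These stack in thirds as D–F–Ab–Cb — a D diminished seventh chord.
The lowest note is Cb, the seventh of the chord, so this is third inversion (figured bass 4/2).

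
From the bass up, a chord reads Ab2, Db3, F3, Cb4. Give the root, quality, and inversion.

The pitch classes Ab, Db, F, Cb arrange in thirds as Db–F–Ab–Cb: a Db dominant seventh chord.
With the fifth (Ab) in the bass, the chord is in second inversion (figured bass 4/3).

Db dominant seventh, second inversion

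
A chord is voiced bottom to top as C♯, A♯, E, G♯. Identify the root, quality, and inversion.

A# half-diminished seventh, first inversion

Reducing to letter names: C#, A#, E, G#. These stack in thirds as A#–C#–E–G# — an A# half-diminished seventh chord.
The lowest note is C#, the third of the chord, so this is first inversion (figured bass 6/5).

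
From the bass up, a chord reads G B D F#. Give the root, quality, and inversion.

G major seventh, root position

The pitch classes G, B, D, F# arrange in thirds as G–B–D–F#: a G major seventh chord.
G is the root of G major seventh; root in the bass means root position (figured bass 7).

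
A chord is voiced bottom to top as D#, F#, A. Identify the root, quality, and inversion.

D# diminished, root position

Reducing to letter names: D#, F#, A. These stack in thirds as D#–F#–A — a D# diminished triad.
The lowest note is D#, the root of the chord, so this is root position (figured bass 5/3).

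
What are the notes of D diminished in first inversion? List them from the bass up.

Spelling D diminished: D–F–Ab. In first inversion the third is bass, giving F, Ab, D from the bottom.

F, Ab, D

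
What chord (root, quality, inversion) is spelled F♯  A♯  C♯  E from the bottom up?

The distinct note names are F#, A#, C#, E. Stacked in thirds they read F#–A#–C#–E, which is a dominant seventh chord on F#.
The lowest note is F#, the root of the chord, so this is root position (figured bass 7).

F# dominant seventh, root position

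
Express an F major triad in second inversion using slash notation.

Fmaj/C

Second inversion of F major has the fifth (C) in the bass. As a slash chord: Fmaj/C.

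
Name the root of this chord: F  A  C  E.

F

Reordering F, A, C, E into stacked thirds gives F–A–C–E; the bottom of that stack, F, is the root.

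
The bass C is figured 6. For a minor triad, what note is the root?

A

The figures 6 mean the third of the chord is in the bass. If C is the third of a minor triad, the root is A (chord tones A–C–E).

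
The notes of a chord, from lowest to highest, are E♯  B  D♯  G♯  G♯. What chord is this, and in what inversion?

The pitch classes E#, B, D#, G# arrange in thirds as E#–G#–B–D#: an E# half-diminished seventh chord.
The lowest note is E#, the root of the chord, so this is root position (figured bass 7).

E# half-diminished seventh, root position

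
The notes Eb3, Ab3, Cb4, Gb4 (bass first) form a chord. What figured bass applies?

4/3

The notes Eb, Ab, Cb, Gb stack in thirds as Ab–Cb–Eb–Gb — an Ab minor seventh chord. The bass Eb is the fifth, so this is second inversion: figured 4/3.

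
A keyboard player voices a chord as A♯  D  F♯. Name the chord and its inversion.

D augmented, second inversion

The distinct note names are A#, D, F#. Stacked in thirds they read D–F#–A#, which is an augmented triad on D.
A# is the fifth of D augmented; fifth in the bass means second inversion (figured bass 6/4).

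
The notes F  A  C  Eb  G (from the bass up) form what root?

Reordering F, A, C, Eb, G into stacked thirds gives F–A–C–Eb–G; the bottom of that stack, F, is the root.

F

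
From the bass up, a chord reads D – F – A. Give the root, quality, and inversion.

Reducing to letter names: D, F, A. These stack in thirds as D–F–A — a D minor triad.
With the root (D) in the bass, the chord is in root position (figured bass 5/3).

D minor, root position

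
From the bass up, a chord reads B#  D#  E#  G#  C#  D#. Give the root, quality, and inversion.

The pitch classes B#, D#, E#, G#, C# arrange in thirds as C#–E#–G#–B#–D#: a C# major ninth chord.
The lowest note is B#, the seventh of the chord, so this is third inversion.

C# major ninth, third inversion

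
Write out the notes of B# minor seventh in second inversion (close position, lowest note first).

F##, A#, B#, D#

B# minor seventh is B#–D#–F##–A#. Second inversion puts the fifth (F##) in the bass, with the remaining tones above: F##, A#, B#, D#.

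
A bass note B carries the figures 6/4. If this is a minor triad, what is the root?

E

The figures 6/4 mean the fifth of the chord is in the bass. If B is the fifth of a minor triad, the root is E (chord tones E–G–B).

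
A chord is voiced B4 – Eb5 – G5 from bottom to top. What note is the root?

Eb

The distinct letter names are B, Eb, G. Arranged as a stack of thirds they read Eb–G–B, so Eb is the root (an Eb augmented triad).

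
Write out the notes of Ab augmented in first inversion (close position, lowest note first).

Ab augmented is Ab–C–E. First inversion puts the third (C) in the bass, with the remaining tones above: C, E, Ab.

C, E, Ab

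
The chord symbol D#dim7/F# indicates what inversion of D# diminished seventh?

first inversion

D#dim7/F# means D# diminished seventh with F# in the bass. F# is the third of D# diminished seventh (D#–F#–A–C), so this is first inversion.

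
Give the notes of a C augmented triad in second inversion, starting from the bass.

The chord tones are C–E–G#. With the fifth (G#) lowest for second inversion: G#, C, E.

G#, C, E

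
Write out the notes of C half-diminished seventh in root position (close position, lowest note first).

C, Eb, Gb, Bb

Spelling C half-diminished seventh: C–Eb–Gb–Bb. In root position the root is bass, giving C, Eb, Gb, Bb from the bottom.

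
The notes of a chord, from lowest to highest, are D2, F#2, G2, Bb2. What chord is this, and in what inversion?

The distinct note names are D, F#, G, Bb. Stacked in thirds they read G–Bb–D–F#, which is a minor-major seventh chord on G.
With the fifth (D) in the bass, the chord is in second inversion (figured bass 4/3).

G minor-major seventh, second inversion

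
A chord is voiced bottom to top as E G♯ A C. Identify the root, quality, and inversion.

A minor-major seventh, second inversion

The pitch classes E, G#, A, C arrange in thirds as A–C–E–G#: an A minor-major seventh chord.
E is the fifth of A minor-major seventh; fifth in the bass means second inversion (figured bass 4/3).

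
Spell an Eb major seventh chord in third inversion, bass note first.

Spelling Eb major seventh: Eb–G–Bb–D. In third inversion the seventh is bass, giving D, Eb, G, Bb from the bottom.

D, Eb, G, Bb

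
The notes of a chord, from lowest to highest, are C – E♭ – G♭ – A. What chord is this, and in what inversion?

The distinct note names are C, Eb, Gb, A. Stacked in thirds they read A–C–Eb–Gb, which is a diminished seventh chord on A.
C is the third of A diminished seventh; third in the bass means first inversion (figured bass 6/5).

A diminished seventh, first inversion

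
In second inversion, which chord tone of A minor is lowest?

E

A minor is A–C–E. Second inversion places the fifth in the bass: E.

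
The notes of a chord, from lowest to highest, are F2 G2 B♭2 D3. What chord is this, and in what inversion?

G minor seventh, third inversion

The distinct note names are F, G, Bb, D. Stacked in thirds they read G–Bb–D–F, which is a minor seventh chord on G.
F is the seventh of G minor seventh; seventh in the bass means third inversion (figured bass 4/2).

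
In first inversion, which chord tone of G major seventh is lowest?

B

The third of G major seventh (G–B–D–F#) is B; that is the bass in first inversion.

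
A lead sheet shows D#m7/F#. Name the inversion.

D#m7/F# means D# minor seventh with F# in the bass. F# is the third of D# minor seventh (D#–F#–A#–C#), so this is first inversion.

first inversion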